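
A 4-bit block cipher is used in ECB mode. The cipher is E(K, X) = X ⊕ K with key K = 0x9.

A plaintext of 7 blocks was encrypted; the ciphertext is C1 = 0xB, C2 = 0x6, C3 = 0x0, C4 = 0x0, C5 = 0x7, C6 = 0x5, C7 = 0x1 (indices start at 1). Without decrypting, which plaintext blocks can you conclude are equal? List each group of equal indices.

ECB encrypts each block independently with the same key, so equal ciphertext blocks imply equal plaintext blocks.
C3 = C4 = 0x0, so P3 = P4.

P3 = P4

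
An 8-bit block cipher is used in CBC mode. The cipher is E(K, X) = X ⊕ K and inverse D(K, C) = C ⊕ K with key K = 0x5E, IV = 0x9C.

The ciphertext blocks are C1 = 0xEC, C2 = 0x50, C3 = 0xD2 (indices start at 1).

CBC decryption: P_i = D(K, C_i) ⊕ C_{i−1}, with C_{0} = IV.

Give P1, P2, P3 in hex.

P1 = 0x2E, P2 = 0xE2, P3 = 0xDC

P1: D(K, 0xEC) = 0xB2; 0xB2 ⊕ 0x9C = 0x2E.
P2: D(K, 0x50) = 0x0E; 0x0E ⊕ 0xEC = 0xE2.
P3: D(K, 0xD2) = 0x8C; 0x8C ⊕ 0x50 = 0xDC.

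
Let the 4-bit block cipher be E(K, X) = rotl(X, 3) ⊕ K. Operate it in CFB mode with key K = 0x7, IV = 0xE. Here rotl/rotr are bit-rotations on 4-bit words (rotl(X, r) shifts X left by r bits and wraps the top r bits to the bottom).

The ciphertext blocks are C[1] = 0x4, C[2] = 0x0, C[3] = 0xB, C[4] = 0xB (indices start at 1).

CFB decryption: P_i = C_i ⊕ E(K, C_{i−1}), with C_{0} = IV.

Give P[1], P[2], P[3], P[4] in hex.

P[1] = 0x4, P[2] = 0x5, P[3] = 0xC, P[4] = 0x1

P[1]: E(K, 0xE) = 0x0; 0x4 ⊕ 0x0 = 0x4.
P[2]: E(K, 0x4) = 0x5; 0x0 ⊕ 0x5 = 0x5.
P[3]: E(K, 0x0) = 0x7; 0xB ⊕ 0x7 = 0xC.
P[4]: E(K, 0xB) = 0xA; 0xB ⊕ 0xA = 0x1.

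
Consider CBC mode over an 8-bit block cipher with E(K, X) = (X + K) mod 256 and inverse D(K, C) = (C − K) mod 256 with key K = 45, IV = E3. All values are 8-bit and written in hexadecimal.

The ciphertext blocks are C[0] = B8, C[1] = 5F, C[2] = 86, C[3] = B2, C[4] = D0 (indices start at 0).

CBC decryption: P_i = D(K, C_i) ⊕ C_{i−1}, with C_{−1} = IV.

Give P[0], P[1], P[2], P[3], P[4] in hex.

P[0] = 90, P[1] = A2, P[2] = 1E, P[3] = EB, P[4] = 39

P[0]: D(K, B8) = 73; 73 ⊕ E3 = 90.
P[1]: D(K, 5F) = 1A; 1A ⊕ B8 = A2.
P[2]: D(K, 86) = 41; 41 ⊕ 5F = 1E.
P[3]: D(K, B2) = 6D; 6D ⊕ 86 = EB.
P[4]: D(K, D0) = 8B; 8B ⊕ B2 = 39.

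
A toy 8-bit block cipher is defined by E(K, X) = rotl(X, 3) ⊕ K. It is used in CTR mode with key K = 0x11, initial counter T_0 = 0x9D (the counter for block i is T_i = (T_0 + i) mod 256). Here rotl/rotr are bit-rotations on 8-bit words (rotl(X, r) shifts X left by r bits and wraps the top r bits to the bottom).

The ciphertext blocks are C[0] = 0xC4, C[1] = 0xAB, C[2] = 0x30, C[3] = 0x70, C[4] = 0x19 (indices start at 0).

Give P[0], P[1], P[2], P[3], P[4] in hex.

CTR decryption: S_i = E(K, T_i) where T_i is the counter for block i; P_i = C_i ⊕ S_i.
P[0]: T = 0x9D, S = E(K, T) = 0xFD; 0xC4 ⊕ 0xFD = 0x39.
P[1]: T = 0x9E, S = E(K, T) = 0xE5; 0xAB ⊕ 0xE5 = 0x4E.
P[2]: T = 0x9F, S = E(K, T) = 0xED; 0x30 ⊕ 0xED = 0xDD.
P[3]: T = 0xA0, S = E(K, T) = 0x14; 0x70 ⊕ 0x14 = 0x64.
P[4]: T = 0xA1, S = E(K, T) = 0x1C; 0x19 ⊕ 0x1C = 0x05.

P[0] = 0x39, P[1] = 0x4E, P[2] = 0xDD, P[3] = 0x64, P[4] = 0x05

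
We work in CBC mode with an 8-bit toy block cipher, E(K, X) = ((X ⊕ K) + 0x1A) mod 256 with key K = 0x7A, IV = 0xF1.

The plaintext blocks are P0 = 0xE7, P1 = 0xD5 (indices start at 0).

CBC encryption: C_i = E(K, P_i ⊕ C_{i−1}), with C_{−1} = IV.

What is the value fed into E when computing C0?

C0: P0 ⊕ 0xF1 = 0x16; E(K, 0x16) = 0x86.
So the input to E for block 0 is 0x16.

0x16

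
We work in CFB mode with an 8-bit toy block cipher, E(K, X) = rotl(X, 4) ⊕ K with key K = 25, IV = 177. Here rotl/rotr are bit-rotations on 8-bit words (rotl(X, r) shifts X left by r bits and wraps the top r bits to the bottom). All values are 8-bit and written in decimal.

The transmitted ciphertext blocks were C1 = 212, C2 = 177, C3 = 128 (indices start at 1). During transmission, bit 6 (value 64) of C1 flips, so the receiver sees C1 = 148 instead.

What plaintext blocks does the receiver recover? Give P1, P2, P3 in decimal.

P1 = 150, P2 = 225, P3 = 130

CFB decryption: P_i = C_i ⊕ E(K, C_{i−1}), with C_{0} = IV.
Only C1 changed, to 148. In CFB, a change in C_i flips the same bit in P_i and garbles P_{i+1}. Decrypting the received ciphertext:
P1: E(K, 177) = 2; 148 ⊕ 2 = 150.
P2: E(K, 148) = 80; 177 ⊕ 80 = 225.
P3: E(K, 177) = 2; 128 ⊕ 2 = 130.
Blocks that differ from the original plaintext: P1, P2.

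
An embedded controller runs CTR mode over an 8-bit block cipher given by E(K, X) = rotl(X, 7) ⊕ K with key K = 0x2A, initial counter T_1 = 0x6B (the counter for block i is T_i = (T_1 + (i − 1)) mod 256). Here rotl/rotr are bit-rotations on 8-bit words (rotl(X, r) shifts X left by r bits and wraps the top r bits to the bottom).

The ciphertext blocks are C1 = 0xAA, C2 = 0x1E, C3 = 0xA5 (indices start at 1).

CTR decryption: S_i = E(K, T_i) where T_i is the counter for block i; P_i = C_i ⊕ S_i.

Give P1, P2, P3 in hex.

P1 = 0x35, P2 = 0x02, P3 = 0x39

P1: T = 0x6B, S = E(K, T) = 0x9F; 0xAA ⊕ 0x9F = 0x35.
P2: T = 0x6C, S = E(K, T) = 0x1C; 0x1E ⊕ 0x1C = 0x02.
P3: T = 0x6D, S = E(K, T) = 0x9C; 0xA5 ⊕ 0x9C = 0x39.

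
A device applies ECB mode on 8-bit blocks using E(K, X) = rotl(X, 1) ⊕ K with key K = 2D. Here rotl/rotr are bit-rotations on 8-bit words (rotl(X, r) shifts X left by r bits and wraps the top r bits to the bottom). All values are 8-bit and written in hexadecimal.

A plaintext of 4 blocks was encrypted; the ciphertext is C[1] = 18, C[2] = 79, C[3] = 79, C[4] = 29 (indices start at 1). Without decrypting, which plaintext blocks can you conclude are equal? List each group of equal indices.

ECB encrypts each block independently with the same key, so equal ciphertext blocks imply equal plaintext blocks.
C[2] = C[3] = 79, so P[2] = P[3].

P[2] = P[3]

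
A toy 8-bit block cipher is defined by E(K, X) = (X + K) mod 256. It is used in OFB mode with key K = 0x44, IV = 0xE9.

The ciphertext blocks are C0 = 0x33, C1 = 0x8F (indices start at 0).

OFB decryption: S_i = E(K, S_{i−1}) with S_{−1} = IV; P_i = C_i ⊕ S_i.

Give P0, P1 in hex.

P0 = 0x1E, P1 = 0xFE

P0: S = E(K, 0xE9) = 0x2D; 0x33 ⊕ 0x2D = 0x1E.
P1: S = E(K, 0x2D) = 0x71; 0x8F ⊕ 0x71 = 0xFE.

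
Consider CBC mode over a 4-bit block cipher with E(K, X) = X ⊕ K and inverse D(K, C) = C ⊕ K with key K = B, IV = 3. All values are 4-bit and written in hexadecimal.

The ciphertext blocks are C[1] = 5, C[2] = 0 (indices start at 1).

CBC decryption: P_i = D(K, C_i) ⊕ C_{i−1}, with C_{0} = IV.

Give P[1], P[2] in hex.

P[1] = D, P[2] = E

P[1]: D(K, 5) = E; E ⊕ 3 = D.
P[2]: D(K, 0) = B; B ⊕ 5 = E.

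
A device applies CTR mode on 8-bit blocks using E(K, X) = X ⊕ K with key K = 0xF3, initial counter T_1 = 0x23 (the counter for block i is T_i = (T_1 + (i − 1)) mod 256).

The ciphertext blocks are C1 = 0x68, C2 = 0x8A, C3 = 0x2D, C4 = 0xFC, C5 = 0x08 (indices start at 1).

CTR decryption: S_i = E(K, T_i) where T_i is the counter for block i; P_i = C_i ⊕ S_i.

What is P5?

P5 = 0xDC

P5: T = 0x27, S = E(K, T) = 0xD4; 0x08 ⊕ 0xD4 = 0xDC.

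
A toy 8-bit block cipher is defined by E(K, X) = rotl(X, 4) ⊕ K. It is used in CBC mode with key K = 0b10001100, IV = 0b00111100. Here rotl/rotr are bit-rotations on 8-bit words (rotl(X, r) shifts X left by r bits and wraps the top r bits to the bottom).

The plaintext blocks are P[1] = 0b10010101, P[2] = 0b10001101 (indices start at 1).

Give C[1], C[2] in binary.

C[1] = 0b00010110, C[2] = 0b00110101

CBC encryption: C_i = E(K, P_i ⊕ C_{i−1}), with C_{0} = IV.
C[1]: P[1] ⊕ 0b00111100 = 0b10101001; E(K, 0b10101001) = 0b00010110.
C[2]: P[2] ⊕ 0b00010110 = 0b10011011; E(K, 0b10011011) = 0b00110101.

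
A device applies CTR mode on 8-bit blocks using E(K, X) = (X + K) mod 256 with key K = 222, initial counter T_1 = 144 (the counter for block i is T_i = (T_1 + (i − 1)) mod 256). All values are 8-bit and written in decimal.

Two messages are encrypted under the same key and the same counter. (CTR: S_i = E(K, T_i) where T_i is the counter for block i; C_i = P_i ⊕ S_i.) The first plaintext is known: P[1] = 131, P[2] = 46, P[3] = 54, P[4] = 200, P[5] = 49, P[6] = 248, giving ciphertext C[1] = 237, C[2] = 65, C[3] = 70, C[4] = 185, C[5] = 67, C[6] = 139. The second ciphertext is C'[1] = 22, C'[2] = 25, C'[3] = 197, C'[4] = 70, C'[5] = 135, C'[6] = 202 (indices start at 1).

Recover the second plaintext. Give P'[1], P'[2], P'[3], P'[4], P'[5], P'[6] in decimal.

In CTR with a reused counter, both messages share the same keystream S_i, so C_i ⊕ C'_i = P_i ⊕ P'_i and thus P'_i = P_i ⊕ C_i ⊕ C'_i.
P'[1]: 131 ⊕ 237 ⊕ 22 = 120.
P'[2]: 46 ⊕ 65 ⊕ 25 = 118.
P'[3]: 54 ⊕ 70 ⊕ 197 = 181.
P'[4]: 200 ⊕ 185 ⊕ 70 = 55.
P'[5]: 49 ⊕ 67 ⊕ 135 = 245.
P'[6]: 248 ⊕ 139 ⊕ 202 = 185.

P'[1] = 120, P'[2] = 118, P'[3] = 181, P'[4] = 55, P'[5] = 245, P'[6] = 185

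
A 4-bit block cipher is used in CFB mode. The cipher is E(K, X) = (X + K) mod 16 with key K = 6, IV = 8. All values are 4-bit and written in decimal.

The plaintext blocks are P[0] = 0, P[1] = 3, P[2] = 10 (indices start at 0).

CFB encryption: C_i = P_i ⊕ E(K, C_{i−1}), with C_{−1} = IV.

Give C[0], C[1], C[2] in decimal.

C[0]: E(K, 8) = 14; 0 ⊕ 14 = 14.
C[1]: E(K, 14) = 4; 3 ⊕ 4 = 7.
C[2]: E(K, 7) = 13; 10 ⊕ 13 = 7.

C[0] = 14, C[1] = 7, C[2] = 7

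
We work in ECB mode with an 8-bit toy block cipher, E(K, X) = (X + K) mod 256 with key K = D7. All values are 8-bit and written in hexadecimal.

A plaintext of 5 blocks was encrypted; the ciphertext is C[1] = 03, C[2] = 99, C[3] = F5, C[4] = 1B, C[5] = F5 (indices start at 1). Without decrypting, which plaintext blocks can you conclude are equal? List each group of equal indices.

P[3] = P[5]

ECB encrypts each block independently with the same key, so equal ciphertext blocks imply equal plaintext blocks.
C[3] = C[5] = F5, so P[3] = P[5].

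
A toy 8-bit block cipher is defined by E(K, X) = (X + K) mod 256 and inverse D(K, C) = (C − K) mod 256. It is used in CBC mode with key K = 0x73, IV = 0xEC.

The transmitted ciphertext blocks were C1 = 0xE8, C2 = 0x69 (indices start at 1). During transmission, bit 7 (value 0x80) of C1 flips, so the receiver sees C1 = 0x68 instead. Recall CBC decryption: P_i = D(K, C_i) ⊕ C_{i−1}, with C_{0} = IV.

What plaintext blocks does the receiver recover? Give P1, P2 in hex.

P1 = 0x19, P2 = 0x9E

Only C1 changed, to 0x68. In CBC, a change in C_i garbles P_i and flips the same bit in P_{i+1}. Decrypting the received ciphertext:
P1: D(K, 0x68) = 0xF5; 0xF5 ⊕ 0xEC = 0x19.
P2: D(K, 0x69) = 0xF6; 0xF6 ⊕ 0x68 = 0x9E.
Blocks that differ from the original plaintext: P1, P2.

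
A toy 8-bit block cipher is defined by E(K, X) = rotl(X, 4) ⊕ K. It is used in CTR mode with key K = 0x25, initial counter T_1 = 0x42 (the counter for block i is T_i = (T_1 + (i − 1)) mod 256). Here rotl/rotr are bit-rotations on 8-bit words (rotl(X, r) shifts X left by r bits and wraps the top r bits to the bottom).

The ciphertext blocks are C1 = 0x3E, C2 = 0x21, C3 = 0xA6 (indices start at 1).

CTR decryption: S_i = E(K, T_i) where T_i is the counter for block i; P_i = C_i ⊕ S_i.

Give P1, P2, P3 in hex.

P1 = 0x3F, P2 = 0x30, P3 = 0xC7

P1: T = 0x42, S = E(K, T) = 0x01; 0x3E ⊕ 0x01 = 0x3F.
P2: T = 0x43, S = E(K, T) = 0x11; 0x21 ⊕ 0x11 = 0x30.
P3: T = 0x44, S = E(K, T) = 0x61; 0xA6 ⊕ 0x61 = 0xC7.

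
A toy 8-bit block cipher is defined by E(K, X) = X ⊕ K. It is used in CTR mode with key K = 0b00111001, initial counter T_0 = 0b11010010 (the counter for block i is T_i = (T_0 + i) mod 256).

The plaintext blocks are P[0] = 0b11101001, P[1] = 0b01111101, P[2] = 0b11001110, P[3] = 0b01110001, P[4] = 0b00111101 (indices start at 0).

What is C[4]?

C[4] = 0b11010010

CTR encryption: S_i = E(K, T_i) where T_i is the counter for block i; C_i = P_i ⊕ S_i.
C[0]: T = 0b11010010, S = E(K, T) = 0b11101011; 0b11101001 ⊕ 0b11101011 = 0b00000010.
C[1]: T = 0b11010011, S = E(K, T) = 0b11101010; 0b01111101 ⊕ 0b11101010 = 0b10010111.
C[2]: T = 0b11010100, S = E(K, T) = 0b11101101; 0b11001110 ⊕ 0b11101101 = 0b00100011.
C[3]: T = 0b11010101, S = E(K, T) = 0b11101100; 0b01110001 ⊕ 0b11101100 = 0b10011101.
C[4]: T = 0b11010110, S = E(K, T) = 0b11101111; 0b00111101 ⊕ 0b11101111 = 0b11010010.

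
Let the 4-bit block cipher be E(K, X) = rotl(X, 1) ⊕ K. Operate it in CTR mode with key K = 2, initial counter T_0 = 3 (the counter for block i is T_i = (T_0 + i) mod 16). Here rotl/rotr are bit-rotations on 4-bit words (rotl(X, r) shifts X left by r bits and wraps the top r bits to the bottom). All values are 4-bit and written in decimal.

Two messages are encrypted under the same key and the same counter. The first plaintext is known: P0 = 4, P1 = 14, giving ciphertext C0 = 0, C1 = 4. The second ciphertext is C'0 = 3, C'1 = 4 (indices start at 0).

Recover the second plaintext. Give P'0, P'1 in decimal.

In CTR with a reused counter, both messages share the same keystream S_i, so C_i ⊕ C'_i = P_i ⊕ P'_i and thus P'_i = P_i ⊕ C_i ⊕ C'_i.
P'0: 4 ⊕ 0 ⊕ 3 = 7.
P'1: 14 ⊕ 4 ⊕ 4 = 14.

P'0 = 7, P'1 = 14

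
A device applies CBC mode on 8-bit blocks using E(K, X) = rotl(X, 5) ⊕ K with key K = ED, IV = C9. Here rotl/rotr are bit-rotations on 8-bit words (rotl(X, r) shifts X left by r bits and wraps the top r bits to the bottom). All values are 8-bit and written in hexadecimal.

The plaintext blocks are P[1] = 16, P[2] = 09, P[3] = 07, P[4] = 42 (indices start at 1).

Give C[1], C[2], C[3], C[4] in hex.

C[1] = 16, C[2] = 0E, C[3] = CC, C[4] = 3C

CBC encryption: C_i = E(K, P_i ⊕ C_{i−1}), with C_{0} = IV.
C[1]: P[1] ⊕ C9 = DF; E(K, DF) = 16.
C[2]: P[2] ⊕ 16 = 1F; E(K, 1F) = 0E.
C[3]: P[3] ⊕ 0E = 09; E(K, 09) = CC.
C[4]: P[4] ⊕ CC = 8E; E(K, 8E) = 3C.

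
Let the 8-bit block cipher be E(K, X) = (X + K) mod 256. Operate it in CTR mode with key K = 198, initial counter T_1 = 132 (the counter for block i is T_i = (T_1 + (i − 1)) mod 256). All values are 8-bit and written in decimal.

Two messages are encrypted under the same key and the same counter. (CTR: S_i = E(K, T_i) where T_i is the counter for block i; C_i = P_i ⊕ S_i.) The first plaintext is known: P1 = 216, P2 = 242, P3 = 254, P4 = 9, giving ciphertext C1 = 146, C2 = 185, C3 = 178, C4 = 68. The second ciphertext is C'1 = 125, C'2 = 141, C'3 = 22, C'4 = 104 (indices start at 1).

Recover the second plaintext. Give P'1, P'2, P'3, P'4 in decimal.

P'1 = 55, P'2 = 198, P'3 = 90, P'4 = 37

In CTR with a reused counter, both messages share the same keystream S_i, so C_i ⊕ C'_i = P_i ⊕ P'_i and thus P'_i = P_i ⊕ C_i ⊕ C'_i.
P'1: 216 ⊕ 146 ⊕ 125 = 55.
P'2: 242 ⊕ 185 ⊕ 141 = 198.
P'3: 254 ⊕ 178 ⊕ 22 = 90.
P'4: 9 ⊕ 68 ⊕ 104 = 37.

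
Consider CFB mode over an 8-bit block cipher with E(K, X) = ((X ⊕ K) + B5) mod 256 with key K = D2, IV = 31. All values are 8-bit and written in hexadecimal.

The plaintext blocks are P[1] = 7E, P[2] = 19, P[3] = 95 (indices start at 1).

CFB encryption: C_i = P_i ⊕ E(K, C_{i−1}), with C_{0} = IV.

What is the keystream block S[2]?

C[1]: E(K, 31) = 98; 7E ⊕ 98 = E6.
C[2]: E(K, E6) = E9; 19 ⊕ E9 = F0.
So S[2] = E9.

E9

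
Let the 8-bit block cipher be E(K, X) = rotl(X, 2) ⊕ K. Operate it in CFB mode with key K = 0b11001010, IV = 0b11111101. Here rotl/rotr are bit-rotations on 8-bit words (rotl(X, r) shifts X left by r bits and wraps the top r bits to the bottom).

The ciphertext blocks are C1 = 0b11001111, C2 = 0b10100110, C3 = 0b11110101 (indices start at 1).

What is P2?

CFB decryption: P_i = C_i ⊕ E(K, C_{i−1}), with C_{0} = IV.
P2: E(K, 0b11001111) = 0b11110101; 0b10100110 ⊕ 0b11110101 = 0b01010011.

P2 = 0b01010011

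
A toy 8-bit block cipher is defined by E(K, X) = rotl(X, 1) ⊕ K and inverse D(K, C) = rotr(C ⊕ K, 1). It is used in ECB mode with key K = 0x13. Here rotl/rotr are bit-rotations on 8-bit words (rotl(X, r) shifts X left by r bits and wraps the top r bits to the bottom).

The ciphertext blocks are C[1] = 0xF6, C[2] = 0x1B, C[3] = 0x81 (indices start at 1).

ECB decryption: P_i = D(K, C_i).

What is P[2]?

P[2]: D(K, 0x1B) = 0x04.

P[2] = 0x04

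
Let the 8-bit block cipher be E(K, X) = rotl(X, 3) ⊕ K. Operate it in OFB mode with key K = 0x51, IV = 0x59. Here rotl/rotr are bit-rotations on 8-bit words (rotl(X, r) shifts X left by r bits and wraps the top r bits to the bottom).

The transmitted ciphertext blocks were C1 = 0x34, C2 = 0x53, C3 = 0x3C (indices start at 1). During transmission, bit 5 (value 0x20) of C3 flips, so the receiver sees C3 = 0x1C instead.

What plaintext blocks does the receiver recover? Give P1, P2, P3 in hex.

OFB decryption: S_i = E(K, S_{i−1}) with S_{0} = IV; P_i = C_i ⊕ S_i.
Only C3 changed, to 0x1C. In OFB, a change in C_i flips the same bit in P_i only; the keystream is unaffected. Decrypting the received ciphertext:
P1: S = E(K, 0x59) = 0x9B; 0x34 ⊕ 0x9B = 0xAF.
P2: S = E(K, 0x9B) = 0x8D; 0x53 ⊕ 0x8D = 0xDE.
P3: S = E(K, 0x8D) = 0x3D; 0x1C ⊕ 0x3D = 0x21.
Blocks that differ from the original plaintext: P3.

P1 = 0xAF, P2 = 0xDE, P3 = 0x21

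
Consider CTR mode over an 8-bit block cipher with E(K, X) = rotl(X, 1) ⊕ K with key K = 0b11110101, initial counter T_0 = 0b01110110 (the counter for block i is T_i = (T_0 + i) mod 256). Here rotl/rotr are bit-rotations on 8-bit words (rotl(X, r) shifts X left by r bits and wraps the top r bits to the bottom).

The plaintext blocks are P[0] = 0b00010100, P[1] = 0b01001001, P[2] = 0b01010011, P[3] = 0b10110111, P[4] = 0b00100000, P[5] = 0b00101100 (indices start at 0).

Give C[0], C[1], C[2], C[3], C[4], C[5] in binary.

CTR encryption: S_i = E(K, T_i) where T_i is the counter for block i; C_i = P_i ⊕ S_i.
C[0]: T = 0b01110110, S = E(K, T) = 0b00011001; 0b00010100 ⊕ 0b00011001 = 0b00001101.
C[1]: T = 0b01110111, S = E(K, T) = 0b00011011; 0b01001001 ⊕ 0b00011011 = 0b01010010.
C[2]: T = 0b01111000, S = E(K, T) = 0b00000101; 0b01010011 ⊕ 0b00000101 = 0b01010110.
C[3]: T = 0b01111001, S = E(K, T) = 0b00000111; 0b10110111 ⊕ 0b00000111 = 0b10110000.
C[4]: T = 0b01111010, S = E(K, T) = 0b00000001; 0b00100000 ⊕ 0b00000001 = 0b00100001.
C[5]: T = 0b01111011, S = E(K, T) = 0b00000011; 0b00101100 ⊕ 0b00000011 = 0b00101111.

C[0] = 0b00001101, C[1] = 0b01010010, C[2] = 0b01010110, C[3] = 0b10110000, C[4] = 0b00100001, C[5] = 0b00101111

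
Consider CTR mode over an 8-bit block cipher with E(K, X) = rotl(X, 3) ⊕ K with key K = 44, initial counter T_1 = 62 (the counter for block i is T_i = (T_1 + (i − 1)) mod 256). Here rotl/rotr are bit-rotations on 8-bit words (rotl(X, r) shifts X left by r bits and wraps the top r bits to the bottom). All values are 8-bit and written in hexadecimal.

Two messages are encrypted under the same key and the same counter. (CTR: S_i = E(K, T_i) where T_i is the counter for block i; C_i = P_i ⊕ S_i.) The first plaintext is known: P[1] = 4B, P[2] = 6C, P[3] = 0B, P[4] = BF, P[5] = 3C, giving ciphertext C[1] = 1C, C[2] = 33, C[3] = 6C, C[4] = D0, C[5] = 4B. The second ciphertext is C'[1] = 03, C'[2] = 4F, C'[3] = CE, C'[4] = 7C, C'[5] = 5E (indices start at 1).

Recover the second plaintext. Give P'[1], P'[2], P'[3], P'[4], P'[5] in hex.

P'[1] = 54, P'[2] = 10, P'[3] = A9, P'[4] = 13, P'[5] = 29

In CTR with a reused counter, both messages share the same keystream S_i, so C_i ⊕ C'_i = P_i ⊕ P'_i and thus P'_i = P_i ⊕ C_i ⊕ C'_i.
P'[1]: 4B ⊕ 1C ⊕ 03 = 54.
P'[2]: 6C ⊕ 33 ⊕ 4F = 10.
P'[3]: 0B ⊕ 6C ⊕ CE = A9.
P'[4]: BF ⊕ D0 ⊕ 7C = 13.
P'[5]: 3C ⊕ 4B ⊕ 5E = 29.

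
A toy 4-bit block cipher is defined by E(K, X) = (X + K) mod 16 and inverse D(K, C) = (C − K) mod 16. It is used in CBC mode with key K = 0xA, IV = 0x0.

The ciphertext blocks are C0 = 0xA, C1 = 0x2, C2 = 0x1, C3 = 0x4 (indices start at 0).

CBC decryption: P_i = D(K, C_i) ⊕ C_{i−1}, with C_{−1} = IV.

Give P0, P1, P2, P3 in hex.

P0 = 0x0, P1 = 0x2, P2 = 0x5, P3 = 0xB

P0: D(K, 0xA) = 0x0; 0x0 ⊕ 0x0 = 0x0.
P1: D(K, 0x2) = 0x8; 0x8 ⊕ 0xA = 0x2.
P2: D(K, 0x1) = 0x7; 0x7 ⊕ 0x2 = 0x5.
P3: D(K, 0x4) = 0xA; 0xA ⊕ 0x1 = 0xB.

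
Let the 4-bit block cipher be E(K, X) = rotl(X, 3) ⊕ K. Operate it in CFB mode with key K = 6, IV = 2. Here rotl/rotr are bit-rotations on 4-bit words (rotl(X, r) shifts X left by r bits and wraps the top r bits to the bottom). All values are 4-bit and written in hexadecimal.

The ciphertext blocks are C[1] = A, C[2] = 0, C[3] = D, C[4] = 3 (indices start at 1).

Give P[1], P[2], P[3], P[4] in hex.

P[1] = D, P[2] = 3, P[3] = B, P[4] = B

CFB decryption: P_i = C_i ⊕ E(K, C_{i−1}), with C_{0} = IV.
P[1]: E(K, 2) = 7; A ⊕ 7 = D.
P[2]: E(K, A) = 3; 0 ⊕ 3 = 3.
P[3]: E(K, 0) = 6; D ⊕ 6 = B.
P[4]: E(K, D) = 8; 3 ⊕ 8 = B.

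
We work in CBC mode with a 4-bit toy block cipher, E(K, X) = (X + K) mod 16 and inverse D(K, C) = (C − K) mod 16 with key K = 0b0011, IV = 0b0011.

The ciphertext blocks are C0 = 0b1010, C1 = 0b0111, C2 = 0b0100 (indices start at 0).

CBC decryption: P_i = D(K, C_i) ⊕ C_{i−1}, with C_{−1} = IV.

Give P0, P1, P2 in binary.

P0: D(K, 0b1010) = 0b0111; 0b0111 ⊕ 0b0011 = 0b0100.
P1: D(K, 0b0111) = 0b0100; 0b0100 ⊕ 0b1010 = 0b1110.
P2: D(K, 0b0100) = 0b0001; 0b0001 ⊕ 0b0111 = 0b0110.

P0 = 0b0100, P1 = 0b1110, P2 = 0b0110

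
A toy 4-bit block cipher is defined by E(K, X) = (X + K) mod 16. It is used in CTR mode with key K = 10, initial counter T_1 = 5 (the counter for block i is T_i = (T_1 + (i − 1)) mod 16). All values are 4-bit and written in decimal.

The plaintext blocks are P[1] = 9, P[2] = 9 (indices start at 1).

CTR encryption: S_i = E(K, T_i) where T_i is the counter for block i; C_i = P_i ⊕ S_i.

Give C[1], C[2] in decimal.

C[1] = 6, C[2] = 9

C[1]: T = 5, S = E(K, T) = 15; 9 ⊕ 15 = 6.
C[2]: T = 6, S = E(K, T) = 0; 9 ⊕ 0 = 9.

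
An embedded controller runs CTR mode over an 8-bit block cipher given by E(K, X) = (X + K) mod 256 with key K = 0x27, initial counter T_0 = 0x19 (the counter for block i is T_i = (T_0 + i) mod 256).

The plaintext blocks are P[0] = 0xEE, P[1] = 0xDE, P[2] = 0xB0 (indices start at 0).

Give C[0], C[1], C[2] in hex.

C[0] = 0xAE, C[1] = 0x9F, C[2] = 0xF2

CTR encryption: S_i = E(K, T_i) where T_i is the counter for block i; C_i = P_i ⊕ S_i.
C[0]: T = 0x19, S = E(K, T) = 0x40; 0xEE ⊕ 0x40 = 0xAE.
C[1]: T = 0x1A, S = E(K, T) = 0x41; 0xDE ⊕ 0x41 = 0x9F.
C[2]: T = 0x1B, S = E(K, T) = 0x42; 0xB0 ⊕ 0x42 = 0xF2.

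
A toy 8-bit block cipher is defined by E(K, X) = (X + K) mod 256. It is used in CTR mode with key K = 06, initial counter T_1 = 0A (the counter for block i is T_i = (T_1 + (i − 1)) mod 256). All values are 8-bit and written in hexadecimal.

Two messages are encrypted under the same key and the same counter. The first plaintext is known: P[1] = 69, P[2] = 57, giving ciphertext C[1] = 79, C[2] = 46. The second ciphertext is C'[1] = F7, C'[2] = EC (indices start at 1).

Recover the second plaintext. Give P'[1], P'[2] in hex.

In CTR with a reused counter, both messages share the same keystream S_i, so C_i ⊕ C'_i = P_i ⊕ P'_i and thus P'_i = P_i ⊕ C_i ⊕ C'_i.
P'[1]: 69 ⊕ 79 ⊕ F7 = E7.
P'[2]: 57 ⊕ 46 ⊕ EC = FD.

P'[1] = E7, P'[2] = FD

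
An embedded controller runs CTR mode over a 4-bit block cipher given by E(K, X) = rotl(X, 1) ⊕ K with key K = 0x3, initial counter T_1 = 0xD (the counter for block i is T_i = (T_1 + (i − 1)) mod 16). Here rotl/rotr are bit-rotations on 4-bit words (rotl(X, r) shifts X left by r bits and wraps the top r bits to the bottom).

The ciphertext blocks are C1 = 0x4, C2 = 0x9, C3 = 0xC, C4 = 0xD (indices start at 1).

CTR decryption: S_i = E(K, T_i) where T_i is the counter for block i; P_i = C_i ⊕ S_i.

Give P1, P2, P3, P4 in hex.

P1: T = 0xD, S = E(K, T) = 0x8; 0x4 ⊕ 0x8 = 0xC.
P2: T = 0xE, S = E(K, T) = 0xE; 0x9 ⊕ 0xE = 0x7.
P3: T = 0xF, S = E(K, T) = 0xC; 0xC ⊕ 0xC = 0x0.
P4: T = 0x0, S = E(K, T) = 0x3; 0xD ⊕ 0x3 = 0xE.

P1 = 0xC, P2 = 0x7, P3 = 0x0, P4 = 0xE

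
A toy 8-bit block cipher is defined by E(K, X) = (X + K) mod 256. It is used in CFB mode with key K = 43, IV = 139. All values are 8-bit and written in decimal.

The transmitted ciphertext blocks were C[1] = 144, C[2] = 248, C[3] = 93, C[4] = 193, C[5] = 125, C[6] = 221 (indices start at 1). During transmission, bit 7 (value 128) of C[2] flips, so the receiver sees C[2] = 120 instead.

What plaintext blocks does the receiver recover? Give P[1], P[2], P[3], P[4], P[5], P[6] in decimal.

CFB decryption: P_i = C_i ⊕ E(K, C_{i−1}), with C_{0} = IV.
Only C[2] changed, to 120. In CFB, a change in C_i flips the same bit in P_i and garbles P_{i+1}. Decrypting the received ciphertext:
P[1]: E(K, 139) = 182; 144 ⊕ 182 = 38.
P[2]: E(K, 144) = 187; 120 ⊕ 187 = 195.
P[3]: E(K, 120) = 163; 93 ⊕ 163 = 254.
P[4]: E(K, 93) = 136; 193 ⊕ 136 = 73.
P[5]: E(K, 193) = 236; 125 ⊕ 236 = 145.
P[6]: E(K, 125) = 168; 221 ⊕ 168 = 117.
Blocks that differ from the original plaintext: P[2], P[3].

P[1] = 38, P[2] = 195, P[3] = 254, P[4] = 73, P[5] = 145, P[6] = 117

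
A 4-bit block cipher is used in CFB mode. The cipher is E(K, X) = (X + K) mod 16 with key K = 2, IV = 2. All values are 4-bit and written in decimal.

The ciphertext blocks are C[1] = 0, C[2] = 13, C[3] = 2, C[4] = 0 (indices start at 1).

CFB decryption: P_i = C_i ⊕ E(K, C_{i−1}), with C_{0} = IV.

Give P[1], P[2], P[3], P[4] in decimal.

P[1]: E(K, 2) = 4; 0 ⊕ 4 = 4.
P[2]: E(K, 0) = 2; 13 ⊕ 2 = 15.
P[3]: E(K, 13) = 15; 2 ⊕ 15 = 13.
P[4]: E(K, 2) = 4; 0 ⊕ 4 = 4.

P[1] = 4, P[2] = 15, P[3] = 13, P[4] = 4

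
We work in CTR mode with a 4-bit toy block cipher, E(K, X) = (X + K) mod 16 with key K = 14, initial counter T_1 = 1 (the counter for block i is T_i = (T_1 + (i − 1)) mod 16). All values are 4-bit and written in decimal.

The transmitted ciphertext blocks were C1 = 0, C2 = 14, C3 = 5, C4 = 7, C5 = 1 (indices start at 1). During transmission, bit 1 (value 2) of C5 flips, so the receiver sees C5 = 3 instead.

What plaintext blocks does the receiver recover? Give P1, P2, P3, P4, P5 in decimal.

P1 = 15, P2 = 14, P3 = 4, P4 = 5, P5 = 0

CTR decryption: S_i = E(K, T_i) where T_i is the counter for block i; P_i = C_i ⊕ S_i.
Only C5 changed, to 3. In CTR, a change in C_i flips the same bit in P_i only; the keystream is unaffected. Decrypting the received ciphertext:
P1: T = 1, S = E(K, T) = 15; 0 ⊕ 15 = 15.
P2: T = 2, S = E(K, T) = 0; 14 ⊕ 0 = 14.
P3: T = 3, S = E(K, T) = 1; 5 ⊕ 1 = 4.
P4: T = 4, S = E(K, T) = 2; 7 ⊕ 2 = 5.
P5: T = 5, S = E(K, T) = 3; 3 ⊕ 3 = 0.
Blocks that differ from the original plaintext: P5.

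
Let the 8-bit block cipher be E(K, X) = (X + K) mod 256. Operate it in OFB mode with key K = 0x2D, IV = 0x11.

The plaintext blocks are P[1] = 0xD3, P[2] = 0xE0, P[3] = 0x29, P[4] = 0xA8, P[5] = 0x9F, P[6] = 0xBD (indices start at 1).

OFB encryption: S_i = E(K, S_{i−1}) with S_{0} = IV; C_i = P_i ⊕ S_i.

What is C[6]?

C[6] = 0xA2

C[1]: S = E(K, 0x11) = 0x3E; 0xD3 ⊕ 0x3E = 0xED.
C[2]: S = E(K, 0x3E) = 0x6B; 0xE0 ⊕ 0x6B = 0x8B.
C[3]: S = E(K, 0x6B) = 0x98; 0x29 ⊕ 0x98 = 0xB1.
C[4]: S = E(K, 0x98) = 0xC5; 0xA8 ⊕ 0xC5 = 0x6D.
C[5]: S = E(K, 0xC5) = 0xF2; 0x9F ⊕ 0xF2 = 0x6D.
C[6]: S = E(K, 0xF2) = 0x1F; 0xBD ⊕ 0x1F = 0xA2.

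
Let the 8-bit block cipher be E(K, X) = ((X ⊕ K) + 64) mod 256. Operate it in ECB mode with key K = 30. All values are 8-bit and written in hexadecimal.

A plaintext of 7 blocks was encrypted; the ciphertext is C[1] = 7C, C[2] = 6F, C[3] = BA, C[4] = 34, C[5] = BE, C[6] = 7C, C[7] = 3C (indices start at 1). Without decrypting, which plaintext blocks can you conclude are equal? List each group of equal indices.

ECB encrypts each block independently with the same key, so equal ciphertext blocks imply equal plaintext blocks.
C[1] = C[6] = 7C, so P[1] = P[6].

P[1] = P[6]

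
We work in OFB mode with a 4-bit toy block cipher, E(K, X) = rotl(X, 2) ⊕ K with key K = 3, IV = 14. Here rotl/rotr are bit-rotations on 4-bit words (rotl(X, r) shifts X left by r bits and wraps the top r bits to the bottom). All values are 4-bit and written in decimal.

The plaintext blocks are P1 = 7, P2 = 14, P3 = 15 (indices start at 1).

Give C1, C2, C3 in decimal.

OFB encryption: S_i = E(K, S_{i−1}) with S_{0} = IV; C_i = P_i ⊕ S_i.
C1: S = E(K, 14) = 8; 7 ⊕ 8 = 15.
C2: S = E(K, 8) = 1; 14 ⊕ 1 = 15.
C3: S = E(K, 1) = 7; 15 ⊕ 7 = 8.

C1 = 15, C2 = 15, C3 = 8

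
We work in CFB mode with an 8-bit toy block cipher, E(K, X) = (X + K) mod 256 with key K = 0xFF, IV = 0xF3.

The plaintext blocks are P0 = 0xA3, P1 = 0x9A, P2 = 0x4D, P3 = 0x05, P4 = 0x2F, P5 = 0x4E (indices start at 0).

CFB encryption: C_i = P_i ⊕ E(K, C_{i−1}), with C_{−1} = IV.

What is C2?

C2 = 0x84

C0: E(K, 0xF3) = 0xF2; 0xA3 ⊕ 0xF2 = 0x51.
C1: E(K, 0x51) = 0x50; 0x9A ⊕ 0x50 = 0xCA.
C2: E(K, 0xCA) = 0xC9; 0x4D ⊕ 0xC9 = 0x84.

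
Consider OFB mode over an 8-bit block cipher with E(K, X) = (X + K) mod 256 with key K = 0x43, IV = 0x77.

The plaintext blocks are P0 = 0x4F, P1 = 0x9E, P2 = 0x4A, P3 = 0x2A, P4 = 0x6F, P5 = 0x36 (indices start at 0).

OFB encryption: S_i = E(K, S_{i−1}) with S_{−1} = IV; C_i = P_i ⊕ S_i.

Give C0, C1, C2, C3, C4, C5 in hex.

C0 = 0xF5, C1 = 0x63, C2 = 0x0A, C3 = 0xA9, C4 = 0xA9, C5 = 0x3F

C0: S = E(K, 0x77) = 0xBA; 0x4F ⊕ 0xBA = 0xF5.
C1: S = E(K, 0xBA) = 0xFD; 0x9E ⊕ 0xFD = 0x63.
C2: S = E(K, 0xFD) = 0x40; 0x4A ⊕ 0x40 = 0x0A.
C3: S = E(K, 0x40) = 0x83; 0x2A ⊕ 0x83 = 0xA9.
C4: S = E(K, 0x83) = 0xC6; 0x6F ⊕ 0xC6 = 0xA9.
C5: S = E(K, 0xC6) = 0x09; 0x36 ⊕ 0x09 = 0x3F.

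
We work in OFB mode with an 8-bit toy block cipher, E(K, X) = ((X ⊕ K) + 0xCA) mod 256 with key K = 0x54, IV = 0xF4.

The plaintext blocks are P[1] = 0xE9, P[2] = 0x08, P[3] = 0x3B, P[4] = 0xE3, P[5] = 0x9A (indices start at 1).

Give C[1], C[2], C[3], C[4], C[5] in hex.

OFB encryption: S_i = E(K, S_{i−1}) with S_{0} = IV; C_i = P_i ⊕ S_i.
C[1]: S = E(K, 0xF4) = 0x6A; 0xE9 ⊕ 0x6A = 0x83.
C[2]: S = E(K, 0x6A) = 0x08; 0x08 ⊕ 0x08 = 0x00.
C[3]: S = E(K, 0x08) = 0x26; 0x3B ⊕ 0x26 = 0x1D.
C[4]: S = E(K, 0x26) = 0x3C; 0xE3 ⊕ 0x3C = 0xDF.
C[5]: S = E(K, 0x3C) = 0x32; 0x9A ⊕ 0x32 = 0xA8.

C[1] = 0x83, C[2] = 0x00, C[3] = 0x1D, C[4] = 0xDF, C[5] = 0xA8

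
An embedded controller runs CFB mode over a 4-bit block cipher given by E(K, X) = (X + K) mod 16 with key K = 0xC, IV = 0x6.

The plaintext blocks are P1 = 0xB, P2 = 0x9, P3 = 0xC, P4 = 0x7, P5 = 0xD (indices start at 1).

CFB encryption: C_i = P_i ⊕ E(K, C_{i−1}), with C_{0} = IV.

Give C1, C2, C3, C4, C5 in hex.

C1 = 0x9, C2 = 0xC, C3 = 0x4, C4 = 0x7, C5 = 0xE

C1: E(K, 0x6) = 0x2; 0xB ⊕ 0x2 = 0x9.
C2: E(K, 0x9) = 0x5; 0x9 ⊕ 0x5 = 0xC.
C3: E(K, 0xC) = 0x8; 0xC ⊕ 0x8 = 0x4.
C4: E(K, 0x4) = 0x0; 0x7 ⊕ 0x0 = 0x7.
C5: E(K, 0x7) = 0x3; 0xD ⊕ 0x3 = 0xE.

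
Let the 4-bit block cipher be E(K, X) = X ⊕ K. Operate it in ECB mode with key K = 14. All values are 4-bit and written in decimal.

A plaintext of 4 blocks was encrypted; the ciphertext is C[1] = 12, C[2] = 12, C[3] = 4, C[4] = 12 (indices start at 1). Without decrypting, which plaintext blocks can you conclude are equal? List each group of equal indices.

P[1] = P[2] = P[4]

ECB encrypts each block independently with the same key, so equal ciphertext blocks imply equal plaintext blocks.
C[1] = C[2] = C[4] = 12, so P[1] = P[2] = P[4].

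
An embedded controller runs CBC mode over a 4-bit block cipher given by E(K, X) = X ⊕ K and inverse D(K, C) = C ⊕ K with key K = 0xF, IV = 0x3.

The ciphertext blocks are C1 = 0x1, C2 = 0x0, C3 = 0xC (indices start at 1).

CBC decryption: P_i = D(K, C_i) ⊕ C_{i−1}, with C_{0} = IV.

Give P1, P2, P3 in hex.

P1: D(K, 0x1) = 0xE; 0xE ⊕ 0x3 = 0xD.
P2: D(K, 0x0) = 0xF; 0xF ⊕ 0x1 = 0xE.
P3: D(K, 0xC) = 0x3; 0x3 ⊕ 0x0 = 0x3.

P1 = 0xD, P2 = 0xE, P3 = 0x3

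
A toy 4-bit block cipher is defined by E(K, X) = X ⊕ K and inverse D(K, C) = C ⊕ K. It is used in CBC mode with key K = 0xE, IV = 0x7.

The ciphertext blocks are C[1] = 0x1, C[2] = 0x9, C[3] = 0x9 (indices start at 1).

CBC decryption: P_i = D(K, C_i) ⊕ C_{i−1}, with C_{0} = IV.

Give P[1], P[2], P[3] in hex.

P[1] = 0x8, P[2] = 0x6, P[3] = 0xE

P[1]: D(K, 0x1) = 0xF; 0xF ⊕ 0x7 = 0x8.
P[2]: D(K, 0x9) = 0x7; 0x7 ⊕ 0x1 = 0x6.
P[3]: D(K, 0x9) = 0x7; 0x7 ⊕ 0x9 = 0xE.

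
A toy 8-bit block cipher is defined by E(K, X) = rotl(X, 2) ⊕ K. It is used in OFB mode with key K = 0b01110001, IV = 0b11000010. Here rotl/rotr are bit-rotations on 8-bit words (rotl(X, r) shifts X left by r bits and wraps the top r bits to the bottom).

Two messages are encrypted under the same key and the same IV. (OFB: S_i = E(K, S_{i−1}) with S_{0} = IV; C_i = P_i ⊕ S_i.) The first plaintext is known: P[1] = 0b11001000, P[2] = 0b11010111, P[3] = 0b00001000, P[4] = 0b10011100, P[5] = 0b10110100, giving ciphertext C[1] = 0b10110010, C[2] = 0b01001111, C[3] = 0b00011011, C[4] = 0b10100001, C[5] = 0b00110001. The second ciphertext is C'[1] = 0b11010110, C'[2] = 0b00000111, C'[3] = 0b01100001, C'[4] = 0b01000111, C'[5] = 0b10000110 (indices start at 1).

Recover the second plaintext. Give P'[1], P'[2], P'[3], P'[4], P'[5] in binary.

P'[1] = 0b10101100, P'[2] = 0b10011111, P'[3] = 0b01110010, P'[4] = 0b01111010, P'[5] = 0b00000011

In OFB with a reused IV, both messages share the same keystream S_i, so C_i ⊕ C'_i = P_i ⊕ P'_i and thus P'_i = P_i ⊕ C_i ⊕ C'_i.
P'[1]: 0b11001000 ⊕ 0b10110010 ⊕ 0b11010110 = 0b10101100.
P'[2]: 0b11010111 ⊕ 0b01001111 ⊕ 0b00000111 = 0b10011111.
P'[3]: 0b00001000 ⊕ 0b00011011 ⊕ 0b01100001 = 0b01110010.
P'[4]: 0b10011100 ⊕ 0b10100001 ⊕ 0b01000111 = 0b01111010.
P'[5]: 0b10110100 ⊕ 0b00110001 ⊕ 0b10000110 = 0b00000011.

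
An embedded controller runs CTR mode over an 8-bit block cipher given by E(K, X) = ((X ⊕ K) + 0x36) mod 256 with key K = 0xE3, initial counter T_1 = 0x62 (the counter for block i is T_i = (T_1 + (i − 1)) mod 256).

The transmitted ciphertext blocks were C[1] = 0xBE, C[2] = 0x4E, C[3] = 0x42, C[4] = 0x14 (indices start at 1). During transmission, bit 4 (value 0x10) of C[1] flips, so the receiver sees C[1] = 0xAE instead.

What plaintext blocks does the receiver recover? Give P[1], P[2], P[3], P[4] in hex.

CTR decryption: S_i = E(K, T_i) where T_i is the counter for block i; P_i = C_i ⊕ S_i.
Only C[1] changed, to 0xAE. In CTR, a change in C_i flips the same bit in P_i only; the keystream is unaffected. Decrypting the received ciphertext:
P[1]: T = 0x62, S = E(K, T) = 0xB7; 0xAE ⊕ 0xB7 = 0x19.
P[2]: T = 0x63, S = E(K, T) = 0xB6; 0x4E ⊕ 0xB6 = 0xF8.
P[3]: T = 0x64, S = E(K, T) = 0xBD; 0x42 ⊕ 0xBD = 0xFF.
P[4]: T = 0x65, S = E(K, T) = 0xBC; 0x14 ⊕ 0xBC = 0xA8.
Blocks that differ from the original plaintext: P[1].

P[1] = 0x19, P[2] = 0xF8, P[3] = 0xFF, P[4] = 0xA8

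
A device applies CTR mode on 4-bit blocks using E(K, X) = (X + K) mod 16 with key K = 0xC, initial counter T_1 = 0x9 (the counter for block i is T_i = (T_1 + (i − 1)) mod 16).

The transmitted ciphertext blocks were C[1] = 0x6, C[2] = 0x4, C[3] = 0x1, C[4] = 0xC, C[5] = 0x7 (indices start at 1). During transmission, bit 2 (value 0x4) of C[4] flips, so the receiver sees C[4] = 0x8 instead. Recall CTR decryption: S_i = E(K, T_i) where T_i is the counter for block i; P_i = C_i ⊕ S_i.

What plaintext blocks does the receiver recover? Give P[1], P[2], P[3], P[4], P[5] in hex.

P[1] = 0x3, P[2] = 0x2, P[3] = 0x6, P[4] = 0x0, P[5] = 0xE

Only C[4] changed, to 0x8. In CTR, a change in C_i flips the same bit in P_i only; the keystream is unaffected. Decrypting the received ciphertext:
P[1]: T = 0x9, S = E(K, T) = 0x5; 0x6 ⊕ 0x5 = 0x3.
P[2]: T = 0xA, S = E(K, T) = 0x6; 0x4 ⊕ 0x6 = 0x2.
P[3]: T = 0xB, S = E(K, T) = 0x7; 0x1 ⊕ 0x7 = 0x6.
P[4]: T = 0xC, S = E(K, T) = 0x8; 0x8 ⊕ 0x8 = 0x0.
P[5]: T = 0xD, S = E(K, T) = 0x9; 0x7 ⊕ 0x9 = 0xE.
Blocks that differ from the original plaintext: P[4].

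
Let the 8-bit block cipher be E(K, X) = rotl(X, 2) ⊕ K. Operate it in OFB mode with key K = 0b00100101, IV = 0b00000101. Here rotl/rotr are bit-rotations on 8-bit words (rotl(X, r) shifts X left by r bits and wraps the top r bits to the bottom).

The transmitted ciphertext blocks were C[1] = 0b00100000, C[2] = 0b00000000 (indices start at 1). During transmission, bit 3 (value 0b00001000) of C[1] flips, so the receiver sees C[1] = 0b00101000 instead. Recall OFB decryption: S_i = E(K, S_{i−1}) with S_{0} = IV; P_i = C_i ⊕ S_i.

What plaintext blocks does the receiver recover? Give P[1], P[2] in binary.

P[1] = 0b00011001, P[2] = 0b11100001

Only C[1] changed, to 0b00101000. In OFB, a change in C_i flips the same bit in P_i only; the keystream is unaffected. Decrypting the received ciphertext:
P[1]: S = E(K, 0b00000101) = 0b00110001; 0b00101000 ⊕ 0b00110001 = 0b00011001.
P[2]: S = E(K, 0b00110001) = 0b11100001; 0b00000000 ⊕ 0b11100001 = 0b11100001.
Blocks that differ from the original plaintext: P[1].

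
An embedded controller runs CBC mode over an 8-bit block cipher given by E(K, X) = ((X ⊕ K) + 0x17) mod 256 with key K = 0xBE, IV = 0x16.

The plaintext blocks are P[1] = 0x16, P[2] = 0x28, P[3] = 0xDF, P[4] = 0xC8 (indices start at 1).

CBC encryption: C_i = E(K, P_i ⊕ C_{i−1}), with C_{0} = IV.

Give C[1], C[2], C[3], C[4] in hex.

C[1]: P[1] ⊕ 0x16 = 0x00; E(K, 0x00) = 0xD5.
C[2]: P[2] ⊕ 0xD5 = 0xFD; E(K, 0xFD) = 0x5A.
C[3]: P[3] ⊕ 0x5A = 0x85; E(K, 0x85) = 0x52.
C[4]: P[4] ⊕ 0x52 = 0x9A; E(K, 0x9A) = 0x3B.

C[1] = 0xD5, C[2] = 0x5A, C[3] = 0x52, C[4] = 0x3B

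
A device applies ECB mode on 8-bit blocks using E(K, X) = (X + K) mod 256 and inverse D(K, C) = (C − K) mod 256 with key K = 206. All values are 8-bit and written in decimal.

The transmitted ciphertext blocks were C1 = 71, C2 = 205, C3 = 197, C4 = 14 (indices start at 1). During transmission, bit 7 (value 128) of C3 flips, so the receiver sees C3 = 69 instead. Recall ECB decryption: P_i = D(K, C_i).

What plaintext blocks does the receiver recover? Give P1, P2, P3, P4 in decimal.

Only C3 changed, to 69. In ECB, a change in C_i affects only P_i. Decrypting the received ciphertext:
P1: D(K, 71) = 121.
P2: D(K, 205) = 255.
P3: D(K, 69) = 119.
P4: D(K, 14) = 64.
Blocks that differ from the original plaintext: P3.

P1 = 121, P2 = 255, P3 = 119, P4 = 64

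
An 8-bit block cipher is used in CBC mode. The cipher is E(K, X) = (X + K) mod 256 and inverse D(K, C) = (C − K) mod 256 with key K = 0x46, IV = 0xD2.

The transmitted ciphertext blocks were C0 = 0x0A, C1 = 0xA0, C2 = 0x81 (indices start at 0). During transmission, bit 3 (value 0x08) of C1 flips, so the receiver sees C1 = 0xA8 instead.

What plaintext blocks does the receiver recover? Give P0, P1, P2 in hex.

P0 = 0x16, P1 = 0x68, P2 = 0x93

CBC decryption: P_i = D(K, C_i) ⊕ C_{i−1}, with C_{−1} = IV.
Only C1 changed, to 0xA8. In CBC, a change in C_i garbles P_i and flips the same bit in P_{i+1}. Decrypting the received ciphertext:
P0: D(K, 0x0A) = 0xC4; 0xC4 ⊕ 0xD2 = 0x16.
P1: D(K, 0xA8) = 0x62; 0x62 ⊕ 0x0A = 0x68.
P2: D(K, 0x81) = 0x3B; 0x3B ⊕ 0xA8 = 0x93.
Blocks that differ from the original plaintext: P1, P2.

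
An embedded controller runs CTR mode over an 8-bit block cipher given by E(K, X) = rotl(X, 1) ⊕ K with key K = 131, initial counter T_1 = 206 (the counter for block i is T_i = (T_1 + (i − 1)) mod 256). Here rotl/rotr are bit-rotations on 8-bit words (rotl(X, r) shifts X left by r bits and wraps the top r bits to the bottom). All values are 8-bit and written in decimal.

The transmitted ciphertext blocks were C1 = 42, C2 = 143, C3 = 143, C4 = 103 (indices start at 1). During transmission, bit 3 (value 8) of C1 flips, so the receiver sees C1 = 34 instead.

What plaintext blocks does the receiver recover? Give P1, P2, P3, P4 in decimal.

P1 = 60, P2 = 147, P3 = 173, P4 = 71

CTR decryption: S_i = E(K, T_i) where T_i is the counter for block i; P_i = C_i ⊕ S_i.
Only C1 changed, to 34. In CTR, a change in C_i flips the same bit in P_i only; the keystream is unaffected. Decrypting the received ciphertext:
P1: T = 206, S = E(K, T) = 30; 34 ⊕ 30 = 60.
P2: T = 207, S = E(K, T) = 28; 143 ⊕ 28 = 147.
P3: T = 208, S = E(K, T) = 34; 143 ⊕ 34 = 173.
P4: T = 209, S = E(K, T) = 32; 103 ⊕ 32 = 71.
Blocks that differ from the original plaintext: P1.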